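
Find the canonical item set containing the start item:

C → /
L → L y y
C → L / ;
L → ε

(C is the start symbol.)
First, augment the grammar with C' → C
I₀ = CLOSURE({ [C' → . C] }):
  [C' → . C] has the dot before C: add [C → . /], [C → . L / ;]
  [C → . L / ;] has the dot before L: add [L → . L y y], [L → .]
No further items can be added.

I₀ = { [C → . /], [C → . L / ;], [C' → . C], [L → . L y y], [L → .] }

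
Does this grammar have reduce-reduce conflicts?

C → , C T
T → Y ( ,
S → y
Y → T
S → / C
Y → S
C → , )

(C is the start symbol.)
Yes — I7: [C → , C T .] vs [Y → T .]

A reduce-reduce conflict occurs when an LR(0) state has two complete items [A → α .] and [B → β .] — both call for a reduction, and with no lookahead the parser cannot choose between them.

Augment with C' → C and build the canonical LR(0) collection (I0 = CLOSURE({[C' → . C]}), then GOTO on every symbol after a dot until no new states appear). It has 13 states:
  I0: { [C → . , )], [C → . , C T], [C' → . C] }  — shift
  I1: { [C → , . )], [C → , . C T], [C → . , )], [C → . , C T] }  — shift
  I2: { [C' → C .] }  — accept
  I3: { [C → , ) .] }  — reduce
  I4: { [C → , C . T], [S → . / C], [S → . y], [T → . Y ( ,], [Y → . S], [Y → . T] }  — shift
  I5: { [C → . , )], [C → . , C T], [S → / . C] }  — shift
  I6: { [Y → S .] }  — reduce
  I7: { [C → , C T .], [Y → T .] }  — 2 reduces
  I8: { [T → Y . ( ,] }  — shift
  I9: { [S → y .] }  — reduce
  I10: { [T → Y ( . ,] }  — shift
  I11: { [T → Y ( , .] }  — reduce
  I12: { [S → / C .] }  — reduce

I7 contains complete items [C → , C T .], [Y → T .] — reduce-reduce conflict.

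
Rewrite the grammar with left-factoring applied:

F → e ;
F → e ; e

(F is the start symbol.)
Left-factoring transforms A → αβ₁ | αβ₂ into A → αA' and A' → β₁ | β₂
(α is the longest common prefix among the alternatives). Repeat until
no nonterminal has two alternatives with a common prefix.

Round 1: F has alternatives sharing prefix 'e ;'. Introduce F': F → e ; F'
  Add: F' → ε
  Add: F' → e

No remaining common prefixes — done.

Resulting grammar:
F → e ; F'
F' → ε
F' → e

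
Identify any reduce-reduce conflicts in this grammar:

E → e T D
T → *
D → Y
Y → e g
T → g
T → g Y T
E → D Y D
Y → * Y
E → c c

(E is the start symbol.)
Augment with E' → E and build the canonical LR(0) collection (I0 = CLOSURE({[E' → . E]}), then GOTO on every symbol after a dot until no new states appear). It has 20 states:
  I0: { [D → . Y], [E → . D Y D], [E → . c c], [E → . e T D], [E' → . E], [Y → . * Y], [Y → . e g] }  — shift
  I1: { [Y → * . Y], [Y → . * Y], [Y → . e g] }  — shift
  I2: { [E → D . Y D], [Y → . * Y], [Y → . e g] }  — shift
  I3: { [E' → E .] }  — accept
  I4: { [D → Y .] }  — reduce
  I5: { [E → c . c] }  — shift
  I6: { [E → e . T D], [T → . *], [T → . g Y T], [T → . g], [Y → e . g] }  — shift
  I7: { [T → * .] }  — reduce
  I8: { [D → . Y], [E → e T . D], [Y → . * Y], [Y → . e g] }  — shift
  I9: { [T → g . Y T], [T → g .], [Y → . * Y], [Y → . e g], [Y → e g .] }  — shift, 2 reduces
  I10: { [T → . *], [T → . g Y T], [T → . g], [T → g Y . T] }  — shift
  I11: { [Y → e . g] }  — shift
  I12: { [Y → e g .] }  — reduce
  I13: { [T → g Y T .] }  — reduce
  I14: { [T → g . Y T], [T → g .], [Y → . * Y], [Y → . e g] }  — shift, reduce
  I15: { [E → e T D .] }  — reduce
  I16: { [E → c c .] }  — reduce
  I17: { [D → . Y], [E → D Y . D], [Y → . * Y], [Y → . e g] }  — shift
  I18: { [E → D Y D .] }  — reduce
  I19: { [Y → * Y .] }  — reduce

I9 contains complete items [T → g .], [Y → e g .] — reduce-reduce conflict.

Answer: Yes — I9: [T → g .] vs [Y → e g .]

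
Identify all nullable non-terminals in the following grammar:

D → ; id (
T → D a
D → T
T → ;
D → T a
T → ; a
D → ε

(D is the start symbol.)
{ 'D' }

ε-productions: D → ε
So D is immediately nullable.
No further non-terminal can be added: every production for the remaining non-terminals contains a terminal or a non-nullable non-terminal.
Nullable = { 'D' }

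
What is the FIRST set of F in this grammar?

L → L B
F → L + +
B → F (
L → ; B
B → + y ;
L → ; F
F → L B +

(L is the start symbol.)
FIRST sets of the other non-terminals involved (by the same procedure, iterated to a fixed point):
  FIRST(L) = { ';' }

From F → L + +:
  - L is a non-terminal: add FIRST(L) \ {ε} = { ';' }
    L is not nullable, so stop
From F → L B +:
  - L is a non-terminal: add FIRST(L) \ {ε} = { ';' }
    L is not nullable, so stop

Collecting: FIRST(F) = { ';' }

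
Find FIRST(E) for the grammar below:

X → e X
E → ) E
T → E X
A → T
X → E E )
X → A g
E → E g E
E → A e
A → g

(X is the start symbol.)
To compute FIRST(E), examine every production with E on the left-hand side, reading each right-hand side left to right until a non-nullable symbol is reached.

FIRST sets of the other non-terminals involved (by the same procedure, iterated to a fixed point):
  FIRST(A) = { ')', 'g' }

From E → ) E:
  - ')' is a terminal: add ')' and stop
From E → E g E:
  - E is the symbol being defined: contributes nothing new
    E is not nullable, so stop
From E → A e:
  - A is a non-terminal: add FIRST(A) \ {ε} = { ')', 'g' }
    A is not nullable, so stop

Collecting: FIRST(E) = { ')', 'g' }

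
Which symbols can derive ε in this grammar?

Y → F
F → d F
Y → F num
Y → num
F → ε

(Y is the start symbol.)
{ 'F', 'Y' }

ε-productions: F → ε
So F is immediately nullable.
Y → F: every symbol on the right is nullable, so Y is nullable too.
Every non-terminal is now nullable.
Nullable = { 'F', 'Y' }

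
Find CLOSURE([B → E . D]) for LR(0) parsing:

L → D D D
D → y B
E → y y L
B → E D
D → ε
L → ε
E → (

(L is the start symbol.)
Start with: [B → E . D]
  [B → E . D] has the dot before D: add [D → . y B], [D → .]
No further items can be added.

CLOSURE = { [B → E . D], [D → . y B], [D → .] }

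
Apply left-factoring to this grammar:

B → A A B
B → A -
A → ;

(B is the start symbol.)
Left-factoring transforms A → αβ₁ | αβ₂ into A → αA' and A' → β₁ | β₂
(α is the longest common prefix among the alternatives). Repeat until
no nonterminal has two alternatives with a common prefix.

Round 1: B has alternatives sharing prefix 'A'. Introduce B': B → A B'
  Add: B' → A B
  Add: B' → -

No remaining common prefixes — done.

Resulting grammar:
B → A B'
B' → A B
B' → -
A → ;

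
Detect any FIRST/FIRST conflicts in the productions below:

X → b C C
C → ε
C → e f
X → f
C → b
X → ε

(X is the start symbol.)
No FIRST/FIRST conflicts.

A FIRST/FIRST conflict occurs when two productions N → α and N → β for the same non-terminal have FIRST(α) ∩ FIRST(β) ≠ ∅ (with ε ∈ FIRST of a nullable right-hand side, so two nullable alternatives also conflict).

Productions for X:
  X → b C C: FIRST = { 'b' }
  X → f: FIRST = { 'f' }
  X → ε: FIRST = { ε }
Productions for C:
  C → ε: FIRST = { ε }
  C → e f: FIRST = { 'e' }
  C → b: FIRST = { 'b' }

All alternatives of each non-terminal have pairwise disjoint FIRST sets.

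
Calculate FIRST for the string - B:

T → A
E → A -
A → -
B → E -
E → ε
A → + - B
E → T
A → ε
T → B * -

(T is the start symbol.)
To compute FIRST(- B), process the symbols left to right:
Symbol - is a terminal. Add '-' and stop.
FIRST(- B) = { '-' }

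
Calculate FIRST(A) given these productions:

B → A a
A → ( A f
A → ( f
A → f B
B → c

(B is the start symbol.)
{ '(', 'f' }

From A → ( A f:
  - '(' is a terminal: add '(' and stop
From A → ( f:
  - '(' is a terminal: add '(' and stop
From A → f B:
  - f is a terminal: add 'f' and stop

Collecting: FIRST(A) = { '(', 'f' }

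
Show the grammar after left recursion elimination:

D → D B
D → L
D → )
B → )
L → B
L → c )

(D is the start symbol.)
D is directly left-recursive. The standard transformation for
  A → A α₁ | ... | A α_m | β₁ | ... | β_n
is
  A  → β₁ A' | ... | β_n A'
  A' → α₁ A' | ... | α_m A' | ε

D → L becomes D → L D'
D → ) becomes D → ) D'
D → D B becomes D' → B D'
Add D' → ε

Productions for other non-terminals are unchanged:
  B → )
  L → B
  L → c )

Resulting grammar:
D → L D'
D → ) D'
D' → B D'
D' → ε
B → )
L → B
L → c )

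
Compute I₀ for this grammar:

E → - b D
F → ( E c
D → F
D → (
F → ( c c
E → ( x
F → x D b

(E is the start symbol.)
{ [E → . ( x], [E → . - b D], [E' → . E] }

First, augment the grammar with E' → E
I₀ = CLOSURE({ [E' → . E] }):
  [E' → . E] has the dot before E: add [E → . - b D], [E → . ( x]
No further items can be added.

I₀ = { [E → . ( x], [E → . - b D], [E' → . E] }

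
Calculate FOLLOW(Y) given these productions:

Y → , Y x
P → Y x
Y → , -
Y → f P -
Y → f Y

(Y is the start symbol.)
To compute FOLLOW(Y), find every occurrence of Y on a right-hand side N → α Y β: add FIRST(β) \ {ε}, and if β is empty or nullable also add FOLLOW(N). Iterate to a fixed point.

Y is the start symbol, so $ ∈ FOLLOW(Y).
In Y → , Y x: Y is followed by x, add FIRST(x) \ {ε} = { 'x' }
In P → Y x: Y is followed by x, add FIRST(x) \ {ε} = { 'x' }
In Y → f Y: Y is at the end; this adds FOLLOW(Y) to itself — nothing new

Taking the union: FOLLOW(Y) = { $, 'x' }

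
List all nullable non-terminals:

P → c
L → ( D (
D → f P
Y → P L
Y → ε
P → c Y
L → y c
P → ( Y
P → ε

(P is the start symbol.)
{ 'P', 'Y' }

ε-productions: Y → ε, P → ε
So Y, P are immediately nullable.
No further non-terminal can be added: every production for the remaining non-terminals contains a terminal or a non-nullable non-terminal.
Nullable = { 'P', 'Y' }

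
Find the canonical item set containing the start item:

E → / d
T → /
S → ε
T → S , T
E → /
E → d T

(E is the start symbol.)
First, augment the grammar with E' → E
I₀ = CLOSURE({ [E' → . E] }):
  [E' → . E] has the dot before E: add [E → . / d], [E → . /], [E → . d T]
No further items can be added.

I₀ = { [E → . / d], [E → . /], [E → . d T], [E' → . E] }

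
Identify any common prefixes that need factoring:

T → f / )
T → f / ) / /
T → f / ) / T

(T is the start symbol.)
Left-factoring is needed when two productions for the same non-terminal
share a common prefix on the right-hand side.

Productions for T:
  T → f / )
  T → f / ) / /
  T → f / ) / T

Found common prefix 'f / )' in productions for T

Answer: Yes, T has productions with common prefix 'f / )'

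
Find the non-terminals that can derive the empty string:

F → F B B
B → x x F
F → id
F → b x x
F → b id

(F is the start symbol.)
None

A non-terminal is nullable if it can derive ε (the empty string): either it has an ε-production, or it has a production whose right-hand side consists entirely of nullable non-terminals.

There are no ε-productions, so no non-terminal can derive ε.
No non-terminals are nullable.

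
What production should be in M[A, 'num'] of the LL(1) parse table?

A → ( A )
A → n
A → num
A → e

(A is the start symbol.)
A → num

To find M[A, 'num'], we find productions for A where 'num' is in the predict set (PREDICT(N → α) = (FIRST(α) \ {ε}) ∪ (FOLLOW(N) if α ⇒* ε)).

A → ( A ): PREDICT = { '(' }
A → n: PREDICT = { 'n' }
A → num: PREDICT = { 'num' }
  'num' is in predict set, so this production goes in M[A, 'num']
A → e: PREDICT = { 'e' }

M[A, 'num'] = A → num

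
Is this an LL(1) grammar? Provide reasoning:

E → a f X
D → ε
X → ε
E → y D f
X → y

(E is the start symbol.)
Relevant sets:
  FOLLOW(X) = { $ }

For E:
  PREDICT(E → a f X) = { 'a' }
  PREDICT(E → y D f) = { 'y' }
For X:
  PREDICT(X → ε) = { $ }
  PREDICT(X → y) = { 'y' }
D has a single production, so nothing to check there.

All predict sets are disjoint. The grammar IS LL(1).

Answer: Yes, the grammar is LL(1).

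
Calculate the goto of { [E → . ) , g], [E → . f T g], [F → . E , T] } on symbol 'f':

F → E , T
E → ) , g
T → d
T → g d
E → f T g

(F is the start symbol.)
GOTO(I, 'f') = CLOSURE({ [A → αX.β] : [A → α.Xβ] ∈ I, X = 'f' })

Items with dot before 'f', with the dot advanced:
  [E → . f T g] → [E → f . T g]
Closure of the advanced items:
  [E → f . T g] has the dot before T: add [T → . d], [T → . g d]

GOTO = { [E → f . T g], [T → . d], [T → . g d] }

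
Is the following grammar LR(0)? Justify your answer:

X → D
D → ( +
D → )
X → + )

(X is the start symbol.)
Yes, the grammar is LR(0)

A grammar is LR(0) if no state in the canonical LR(0) collection has:
  - both a shift item (dot before a terminal) and a complete item (shift-reduce conflict), or
  - two or more complete items (reduce-reduce conflict; the accept item [X' → X .] counts as a complete item here).

Augment with X' → X and build the canonical LR(0) collection (I0 = CLOSURE({[X' → . X]}), then GOTO on every symbol after a dot until no new states appear). It has 8 states:
  I0: { [D → . ( +], [D → . )], [X → . + )], [X → . D], [X' → . X] }  — shift
  I1: { [D → ( . +] }  — shift
  I2: { [D → ) .] }  — reduce
  I3: { [X → + . )] }  — shift
  I4: { [X → D .] }  — reduce
  I5: { [X' → X .] }  — accept
  I6: { [X → + ) .] }  — reduce
  I7: { [D → ( + .] }  — reduce

Every state is either a pure shift/goto state or contains exactly one complete item and nothing to shift — no conflicts. The grammar is LR(0).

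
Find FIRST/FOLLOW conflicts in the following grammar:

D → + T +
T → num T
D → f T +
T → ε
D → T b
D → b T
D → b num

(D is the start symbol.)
No FIRST/FOLLOW conflicts.

A FIRST/FOLLOW conflict occurs when a non-terminal N has a nullable alternative N → β (β ⇒* ε) and another alternative N → α with FIRST(α) ∩ FOLLOW(N) ≠ ∅: on such a lookahead the parser cannot decide between expanding α and letting N vanish via β.

Nullable non-terminals: T.

T: nullable alternative(s) T → ε; FOLLOW(T) = { $, '+', 'b' }
  T → num T: FIRST \ {ε} = { 'num' } — disjoint from FOLLOW(T)
  T → ε: FIRST \ {ε} = { } — this is the only nullable alternative, skip

D has no nullable alternative, so no FIRST/FOLLOW check is needed there.

No FIRST/FOLLOW conflicts found.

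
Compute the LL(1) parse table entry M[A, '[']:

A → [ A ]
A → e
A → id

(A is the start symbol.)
To find M[A, '['], we find productions for A where '[' is in the predict set (PREDICT(N → α) = (FIRST(α) \ {ε}) ∪ (FOLLOW(N) if α ⇒* ε)).

A → [ A ]: PREDICT = { '[' }
  '[' is in predict set, so this production goes in M[A, '[']
A → e: PREDICT = { 'e' }
A → id: PREDICT = { 'id' }

M[A, '['] = A → [ A ]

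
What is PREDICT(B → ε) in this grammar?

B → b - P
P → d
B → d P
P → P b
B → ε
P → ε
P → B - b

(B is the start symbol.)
PREDICT(B → ε) = (FIRST(RHS) \ {ε}) ∪ (FOLLOW(B) if ε ∈ FIRST(RHS), i.e. RHS ⇒* ε)
The right-hand side is ε (FIRST(ε) = { ε }), so the predict set is FOLLOW(B) = { $, '-' }
PREDICT(B → ε) = { $, '-' }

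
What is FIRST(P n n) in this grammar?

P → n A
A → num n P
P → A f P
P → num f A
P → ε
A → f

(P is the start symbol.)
{ 'f', 'n', 'num' }

FIRST sets of the non-terminals involved (from the grammar, by fixed-point iteration):
  FIRST(P) = { 'f', 'n', 'num', ε }

To compute FIRST(P n n), process the symbols left to right:
Symbol P is a non-terminal. Add FIRST(P) \ {ε} = { 'f', 'n', 'num' }
P is nullable (ε ∈ FIRST(P)), continue to the next symbol.
Symbol n is a terminal. Add 'n' and stop.
FIRST(P n n) = { 'f', 'n', 'num' }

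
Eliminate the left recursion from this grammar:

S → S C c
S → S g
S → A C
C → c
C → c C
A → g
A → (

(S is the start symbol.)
S → A C S'
S' → C c S'
S' → g S'
S' → ε
C → c
C → c C
A → g
A → (

S is directly left-recursive. The standard transformation for
  A → A α₁ | ... | A α_m | β₁ | ... | β_n
is
  A  → β₁ A' | ... | β_n A'
  A' → α₁ A' | ... | α_m A' | ε

S → A C becomes S → A C S'
S → S C c becomes S' → C c S'
S → S g becomes S' → g S'
Add S' → ε

Productions for other non-terminals are unchanged:
  C → c
  C → c C
  A → g
  A → (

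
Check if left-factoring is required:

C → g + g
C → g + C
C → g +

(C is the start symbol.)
Left-factoring is needed when two productions for the same non-terminal
share a common prefix on the right-hand side.

Productions for C:
  C → g + g
  C → g + C
  C → g +

Found common prefix 'g +' in productions for C

Answer: Yes, C has productions with common prefix 'g +'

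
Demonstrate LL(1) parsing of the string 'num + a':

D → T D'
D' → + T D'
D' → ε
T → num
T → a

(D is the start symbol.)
Stack is shown with the top on the left.

Stack     Input      Action
---------------------------
D $       num + a $  output D → T D'
T D' $    num + a $  output T → num
num D' $  num + a $  match 'num'
D' $      + a $      output D' → + T D'
+ T D' $  + a $      match '+'
T D' $    a $        output T → a
a D' $    a $        match 'a'
D' $      $          output D' → ε
$         $          accept

The string is accepted.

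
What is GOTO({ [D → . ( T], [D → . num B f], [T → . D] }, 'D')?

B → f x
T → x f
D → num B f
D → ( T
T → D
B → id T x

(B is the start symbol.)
{ [T → D .] }

GOTO(I, 'D') = CLOSURE({ [A → αX.β] : [A → α.Xβ] ∈ I, X = 'D' })

Items with dot before 'D', with the dot advanced:
  [T → . D] → [T → D .]
Closure adds nothing (no advanced item has the dot before a non-terminal).

GOTO = { [T → D .] }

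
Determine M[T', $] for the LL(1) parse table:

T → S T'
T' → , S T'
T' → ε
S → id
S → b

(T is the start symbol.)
T' → ε

To find M[T', $], we find productions for T' where $ is in the predict set (PREDICT(N → α) = (FIRST(α) \ {ε}) ∪ (FOLLOW(N) if α ⇒* ε)).

Relevant sets:
  FOLLOW(T') = { $ }

T' → , S T': PREDICT = { ',' }
T' → ε: PREDICT = { $ }
  $ is in predict set, so this production goes in M[T', $]

M[T', $] = T' → ε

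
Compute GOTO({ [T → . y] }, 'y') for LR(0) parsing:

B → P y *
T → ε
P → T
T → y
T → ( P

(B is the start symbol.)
{ [T → y .] }

GOTO(I, 'y') = CLOSURE({ [A → αX.β] : [A → α.Xβ] ∈ I, X = 'y' })

Items with dot before 'y', with the dot advanced:
  [T → . y] → [T → y .]
Closure adds nothing (no advanced item has the dot before a non-terminal).

GOTO = { [T → y .] }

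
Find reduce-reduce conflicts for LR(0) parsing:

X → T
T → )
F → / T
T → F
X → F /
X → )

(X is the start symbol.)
Yes — I1: [T → ) .] vs [X → ) .]

A reduce-reduce conflict occurs when an LR(0) state has two complete items [A → α .] and [B → β .] — both call for a reduction, and with no lookahead the parser cannot choose between them.

Augment with X' → X and build the canonical LR(0) collection (I0 = CLOSURE({[X' → . X]}), then GOTO on every symbol after a dot until no new states appear). It has 10 states:
  I0: { [F → . / T], [T → . )], [T → . F], [X → . )], [X → . F /], [X → . T], [X' → . X] }  — shift
  I1: { [T → ) .], [X → ) .] }  — 2 reduces
  I2: { [F → . / T], [F → / . T], [T → . )], [T → . F] }  — shift
  I3: { [T → F .], [X → F . /] }  — shift, reduce
  I4: { [X → T .] }  — reduce
  I5: { [X' → X .] }  — accept
  I6: { [X → F / .] }  — reduce
  I7: { [T → ) .] }  — reduce
  I8: { [T → F .] }  — reduce
  I9: { [F → / T .] }  — reduce

I1 contains complete items [T → ) .], [X → ) .] — reduce-reduce conflict.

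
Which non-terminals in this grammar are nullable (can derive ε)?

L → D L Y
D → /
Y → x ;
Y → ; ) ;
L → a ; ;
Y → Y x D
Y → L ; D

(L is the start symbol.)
None

There are no ε-productions, so no non-terminal can derive ε.
No non-terminals are nullable.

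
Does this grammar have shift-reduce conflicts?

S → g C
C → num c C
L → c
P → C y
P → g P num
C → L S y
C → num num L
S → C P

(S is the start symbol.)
No shift-reduce conflicts

A shift-reduce conflict occurs when an LR(0) state has both:
  - a complete (reduce) item [A → α .] (dot at the end), and
  - a shift item [B → β . c γ] (dot before a terminal).

Augment with S' → S and build the canonical LR(0) collection (I0 = CLOSURE({[S' → . S]}), then GOTO on every symbol after a dot until no new states appear). It has 20 states:
  I0: { [C → . L S y], [C → . num c C], [C → . num num L], [L → . c], [S → . C P], [S → . g C], [S' → . S] }  — shift
  I1: { [C → . L S y], [C → . num c C], [C → . num num L], [L → . c], [P → . C y], [P → . g P num], [S → C . P] }  — shift
  I2: { [C → . L S y], [C → . num c C], [C → . num num L], [C → L . S y], [L → . c], [S → . C P], [S → . g C] }  — shift
  I3: { [S' → S .] }  — accept
  I4: { [L → c .] }  — reduce
  I5: { [C → . L S y], [C → . num c C], [C → . num num L], [L → . c], [S → g . C] }  — shift
  I6: { [C → num . c C], [C → num . num L] }  — shift
  I7: { [C → . L S y], [C → . num c C], [C → . num num L], [C → num c . C], [L → . c] }  — shift
  I8: { [C → num num . L], [L → . c] }  — shift
  I9: { [C → num num L .] }  — reduce
  I10: { [C → num c C .] }  — reduce
  I11: { [S → g C .] }  — reduce
  I12: { [C → L S . y] }  — shift
  I13: { [C → L S y .] }  — reduce
  I14: { [P → C . y] }  — shift
  I15: { [S → C P .] }  — reduce
  I16: { [C → . L S y], [C → . num c C], [C → . num num L], [L → . c], [P → . C y], [P → . g P num], [P → g . P num] }  — shift
  I17: { [P → g P . num] }  — shift
  I18: { [P → g P num .] }  — reduce
  I19: { [P → C y .] }  — reduce

No state contains both a complete item and a shift item.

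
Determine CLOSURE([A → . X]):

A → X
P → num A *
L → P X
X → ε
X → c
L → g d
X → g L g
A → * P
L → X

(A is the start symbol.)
Start with: [A → . X]
  [A → . X] has the dot before X: add [X → .], [X → . c], [X → . g L g]
No further items can be added.

CLOSURE = { [A → . X], [X → . c], [X → . g L g], [X → .] }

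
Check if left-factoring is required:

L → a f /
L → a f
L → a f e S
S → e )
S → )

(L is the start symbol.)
Yes, L has productions with common prefix 'a f'

Left-factoring is needed when two productions for the same non-terminal
share a common prefix on the right-hand side.

Productions for L:
  L → a f /
  L → a f
  L → a f e S
Productions for S:
  S → e )
  S → )

Found common prefix 'a f' in productions for L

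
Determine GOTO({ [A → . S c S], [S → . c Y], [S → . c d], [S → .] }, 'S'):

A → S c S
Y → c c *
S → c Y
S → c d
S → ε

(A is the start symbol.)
{ [A → S . c S] }

GOTO(I, 'S') = CLOSURE({ [A → αX.β] : [A → α.Xβ] ∈ I, X = 'S' })

Items with dot before 'S', with the dot advanced:
  [A → . S c S] → [A → S . c S]
Closure adds nothing (no advanced item has the dot before a non-terminal).

GOTO = { [A → S . c S] }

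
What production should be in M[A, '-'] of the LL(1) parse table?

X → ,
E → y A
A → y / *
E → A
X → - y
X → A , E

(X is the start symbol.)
To find M[A, '-'], we find productions for A where '-' is in the predict set (PREDICT(N → α) = (FIRST(α) \ {ε}) ∪ (FOLLOW(N) if α ⇒* ε)).

A → y / *: PREDICT = { 'y' }

M[A, '-'] is empty (no production applies)

Answer: Empty (error entry)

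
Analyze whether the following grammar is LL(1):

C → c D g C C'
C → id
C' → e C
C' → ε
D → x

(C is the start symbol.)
A grammar is LL(1) if for each non-terminal N with multiple productions, the predict sets of those productions are pairwise disjoint, where PREDICT(N → α) = (FIRST(α) \ {ε}) ∪ (FOLLOW(N) if α ⇒* ε).

Relevant sets:
  FOLLOW(C') = { $, 'e' }

For C:
  PREDICT(C → c D g C C') = { 'c' }
  PREDICT(C → id) = { 'id' }
For C':
  PREDICT(C' → e C) = { 'e' }
  PREDICT(C' → ε) = { $, 'e' }
D has a single production, so nothing to check there.

Conflict found: Predict set conflict for C': { 'e' }
The grammar is NOT LL(1).

Answer: No. Predict set conflict for C': { 'e' }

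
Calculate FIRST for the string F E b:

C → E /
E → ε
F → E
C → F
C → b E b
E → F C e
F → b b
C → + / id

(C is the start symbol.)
FIRST sets of the non-terminals involved (from the grammar, by fixed-point iteration):
  FIRST(F) = { '+', '/', 'b', 'e', ε }
  FIRST(E) = { '+', '/', 'b', 'e', ε }

To compute FIRST(F E b), process the symbols left to right:
Symbol F is a non-terminal. Add FIRST(F) \ {ε} = { '+', '/', 'b', 'e' }
F is nullable (ε ∈ FIRST(F)), continue to the next symbol.
Symbol E is a non-terminal. Add FIRST(E) \ {ε} = { '+', '/', 'b', 'e' }
E is nullable (ε ∈ FIRST(E)), continue to the next symbol.
Symbol b is a terminal. Add 'b' and stop.
FIRST(F E b) = { '+', '/', 'b', 'e' }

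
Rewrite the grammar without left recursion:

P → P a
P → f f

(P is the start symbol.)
P → f f P'
P' → a P'
P' → ε

P is directly left-recursive. The standard transformation for
  A → A α₁ | ... | A α_m | β₁ | ... | β_n
is
  A  → β₁ A' | ... | β_n A'
  A' → α₁ A' | ... | α_m A' | ε

P → f f becomes P → f f P'
P → P a becomes P' → a P'
Add P' → ε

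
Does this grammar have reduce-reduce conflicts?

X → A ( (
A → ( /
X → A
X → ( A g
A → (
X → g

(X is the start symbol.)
A reduce-reduce conflict occurs when an LR(0) state has two complete items [A → α .] and [B → β .] — both call for a reduction, and with no lookahead the parser cannot choose between them.

Augment with X' → X and build the canonical LR(0) collection (I0 = CLOSURE({[X' → . X]}), then GOTO on every symbol after a dot until no new states appear). It has 11 states:
  I0: { [A → . ( /], [A → . (], [X → . ( A g], [X → . A ( (], [X → . A], [X → . g], [X' → . X] }  — shift
  I1: { [A → ( . /], [A → ( .], [A → . ( /], [A → . (], [X → ( . A g] }  — shift, reduce
  I2: { [X → A . ( (], [X → A .] }  — shift, reduce
  I3: { [X' → X .] }  — accept
  I4: { [X → g .] }  — reduce
  I5: { [X → A ( . (] }  — shift
  I6: { [X → A ( ( .] }  — reduce
  I7: { [A → ( . /], [A → ( .] }  — shift, reduce
  I8: { [A → ( / .] }  — reduce
  I9: { [X → ( A . g] }  — shift
  I10: { [X → ( A g .] }  — reduce

No state contains more than one complete item.

Answer: No reduce-reduce conflicts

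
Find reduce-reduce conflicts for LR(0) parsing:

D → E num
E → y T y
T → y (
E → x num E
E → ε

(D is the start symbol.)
Augment with D' → D and build the canonical LR(0) collection (I0 = CLOSURE({[D' → . D]}), then GOTO on every symbol after a dot until no new states appear). It has 12 states:
  I0: { [D → . E num], [D' → . D], [E → . x num E], [E → . y T y], [E → .] }  — shift, reduce
  I1: { [D' → D .] }  — accept
  I2: { [D → E . num] }  — shift
  I3: { [E → x . num E] }  — shift
  I4: { [E → y . T y], [T → . y (] }  — shift
  I5: { [E → y T . y] }  — shift
  I6: { [T → y . (] }  — shift
  I7: { [T → y ( .] }  — reduce
  I8: { [E → y T y .] }  — reduce
  I9: { [E → . x num E], [E → . y T y], [E → .], [E → x num . E] }  — shift, reduce
  I10: { [E → x num E .] }  — reduce
  I11: { [D → E num .] }  — reduce

No state contains more than one complete item.

Answer: No reduce-reduce conflicts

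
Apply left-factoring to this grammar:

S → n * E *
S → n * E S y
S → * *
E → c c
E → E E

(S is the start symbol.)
S → n * E S'
S' → *
S' → S y
S → * *
E → c c
E → E E

Left-factoring transforms A → αβ₁ | αβ₂ into A → αA' and A' → β₁ | β₂
(α is the longest common prefix among the alternatives). Repeat until
no nonterminal has two alternatives with a common prefix.

Round 1: S has alternatives sharing prefix 'n * E'. Introduce S': S → n * E S'
  Add: S' → *
  Add: S' → S y

No remaining common prefixes — done.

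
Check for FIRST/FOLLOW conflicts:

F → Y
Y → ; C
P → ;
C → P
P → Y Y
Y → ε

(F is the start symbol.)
Yes. Y → ';' C with FOLLOW(Y) on { ';' }; P → ';' with FOLLOW(P) on { ';' }

Nullable non-terminals: C, F, P, Y.
FIRST sets used below: FIRST(Y) = { ';', ε }
C has a nullable alternative but only one production, so nothing to check.
F has a nullable alternative but only one production, so nothing to check.

P: nullable alternative(s) P → Y Y; FOLLOW(P) = { $, ';' }
  P → ;: FIRST \ {ε} = { ';' } — overlaps FOLLOW(P) on { ';' }: CONFLICT
  P → Y Y: FIRST \ {ε} = { ';' } — this is the only nullable alternative, skip

Y: nullable alternative(s) Y → ε; FOLLOW(Y) = { $, ';' }
  Y → ; C: FIRST \ {ε} = { ';' } — overlaps FOLLOW(Y) on { ';' }: CONFLICT
  Y → ε: FIRST \ {ε} = { } — this is the only nullable alternative, skip

So the grammar has 2 FIRST/FOLLOW conflicts (marked CONFLICT above).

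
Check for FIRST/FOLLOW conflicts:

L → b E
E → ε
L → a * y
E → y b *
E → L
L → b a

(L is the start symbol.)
A FIRST/FOLLOW conflict occurs when a non-terminal N has a nullable alternative N → β (β ⇒* ε) and another alternative N → α with FIRST(α) ∩ FOLLOW(N) ≠ ∅: on such a lookahead the parser cannot decide between expanding α and letting N vanish via β.

Nullable non-terminals: E.
FIRST sets used below: FIRST(L) = { 'a', 'b' }

E: nullable alternative(s) E → ε; FOLLOW(E) = { $ }
  E → ε: FIRST \ {ε} = { } — this is the only nullable alternative, skip
  E → y b *: FIRST \ {ε} = { 'y' } — disjoint from FOLLOW(E)
  E → L: FIRST \ {ε} = { 'a', 'b' } — disjoint from FOLLOW(E)

L has no nullable alternative, so no FIRST/FOLLOW check is needed there.

No FIRST/FOLLOW conflicts found.

Answer: No FIRST/FOLLOW conflicts.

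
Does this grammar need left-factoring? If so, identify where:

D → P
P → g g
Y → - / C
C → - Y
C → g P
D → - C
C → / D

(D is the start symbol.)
Left-factoring is needed when two productions for the same non-terminal
share a common prefix on the right-hand side.

Productions for D:
  D → P
  D → - C
Productions for C:
  C → - Y
  C → g P
  C → / D

No common prefixes found.

Answer: No, left-factoring is not needed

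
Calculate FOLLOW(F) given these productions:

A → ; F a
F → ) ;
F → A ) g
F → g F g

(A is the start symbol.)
To compute FOLLOW(F), find every occurrence of F on a right-hand side N → α F β: add FIRST(β) \ {ε}, and if β is empty or nullable also add FOLLOW(N). Iterate to a fixed point.

In A → ; F a: F is followed by a, add FIRST(a) \ {ε} = { 'a' }
In F → g F g: F is followed by g, add FIRST(g) \ {ε} = { 'g' }

Taking the union: FOLLOW(F) = { 'a', 'g' }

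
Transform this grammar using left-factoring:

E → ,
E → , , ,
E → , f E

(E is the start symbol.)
E → , E'
E' → ε
E' → , ,
E' → f E

Left-factoring transforms A → αβ₁ | αβ₂ into A → αA' and A' → β₁ | β₂
(α is the longest common prefix among the alternatives). Repeat until
no nonterminal has two alternatives with a common prefix.

Round 1: E has alternatives sharing prefix ','. Introduce E': E → , E'
  Add: E' → ε
  Add: E' → , ,
  Add: E' → f E

No remaining common prefixes — done.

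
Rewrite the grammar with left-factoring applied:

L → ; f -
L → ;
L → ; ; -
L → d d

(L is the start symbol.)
Left-factoring transforms A → αβ₁ | αβ₂ into A → αA' and A' → β₁ | β₂
(α is the longest common prefix among the alternatives). Repeat until
no nonterminal has two alternatives with a common prefix.

Round 1: L has alternatives sharing prefix ';'. Introduce L': L → ; L'
  Add: L' → f -
  Add: L' → ε
  Add: L' → ; -

No remaining common prefixes — done.

Resulting grammar:
L → ; L'
L' → f -
L' → ε
L' → ; -
L → d d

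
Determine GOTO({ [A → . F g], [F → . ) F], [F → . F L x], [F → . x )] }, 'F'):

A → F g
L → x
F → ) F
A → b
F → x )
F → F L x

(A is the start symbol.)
{ [A → F . g], [F → F . L x], [L → . x] }

GOTO(I, 'F') = CLOSURE({ [A → αX.β] : [A → α.Xβ] ∈ I, X = 'F' })

Items with dot before 'F', with the dot advanced:
  [A → . F g] → [A → F . g]
  [F → . F L x] → [F → F . L x]
Closure of the advanced items:
  [F → F . L x] has the dot before L: add [L → . x]

GOTO = { [A → F . g], [F → F . L x], [L → . x] }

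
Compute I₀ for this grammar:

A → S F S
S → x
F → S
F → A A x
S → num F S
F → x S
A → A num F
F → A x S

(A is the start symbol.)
{ [A → . A num F], [A → . S F S], [A' → . A], [S → . num F S], [S → . x] }

First, augment the grammar with A' → A
I₀ = CLOSURE({ [A' → . A] }):
  [A' → . A] has the dot before A: add [A → . S F S], [A → . A num F]
  [A → . S F S] has the dot before S: add [S → . x], [S → . num F S]
No further items can be added.

I₀ = { [A → . A num F], [A → . S F S], [A' → . A], [S → . num F S], [S → . x] }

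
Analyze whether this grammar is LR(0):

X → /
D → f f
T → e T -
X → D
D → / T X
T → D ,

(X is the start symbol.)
Augment with X' → X and build the canonical LR(0) collection (I0 = CLOSURE({[X' → . X]}), then GOTO on every symbol after a dot until no new states appear). It has 14 states:
  I0: { [D → . / T X], [D → . f f], [X → . /], [X → . D], [X' → . X] }  — shift
  I1: { [D → . / T X], [D → . f f], [D → / . T X], [T → . D ,], [T → . e T -], [X → / .] }  — shift, reduce
  I2: { [X → D .] }  — reduce
  I3: { [X' → X .] }  — accept
  I4: { [D → f . f] }  — shift
  I5: { [D → f f .] }  — reduce
  I6: { [D → . / T X], [D → . f f], [D → / . T X], [T → . D ,], [T → . e T -] }  — shift
  I7: { [T → D . ,] }  — shift
  I8: { [D → . / T X], [D → . f f], [D → / T . X], [X → . /], [X → . D] }  — shift
  I9: { [D → . / T X], [D → . f f], [T → . D ,], [T → . e T -], [T → e . T -] }  — shift
  I10: { [T → e T . -] }  — shift
  I11: { [T → e T - .] }  — reduce
  I12: { [D → / T X .] }  — reduce
  I13: { [T → D , .] }  — reduce

Conflict in state I1:
  Shift-reduce conflict between [X → / .] and [D → . / T X]
So the grammar is NOT LR(0).

Answer: No. Shift-reduce conflict between [X → / .] and [D → . / T X]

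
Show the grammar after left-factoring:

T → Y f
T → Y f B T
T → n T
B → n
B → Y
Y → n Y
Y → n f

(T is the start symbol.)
Left-factoring transforms A → αβ₁ | αβ₂ into A → αA' and A' → β₁ | β₂
(α is the longest common prefix among the alternatives). Repeat until
no nonterminal has two alternatives with a common prefix.

Round 1: T has alternatives sharing prefix 'Y f'. Introduce T': T → Y f T'
  Add: T' → ε
  Add: T' → B T

Round 2: Y has alternatives sharing prefix 'n'. Introduce Y': Y → n Y'
  Add: Y' → Y
  Add: Y' → f

No remaining common prefixes — done.

Resulting grammar:
T → Y f T'
T' → ε
T' → B T
T → n T
B → n
B → Y
Y → n Y'
Y' → Y
Y' → f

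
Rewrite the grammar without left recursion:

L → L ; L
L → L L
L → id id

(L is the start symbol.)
L is directly left-recursive. The standard transformation for
  A → A α₁ | ... | A α_m | β₁ | ... | β_n
is
  A  → β₁ A' | ... | β_n A'
  A' → α₁ A' | ... | α_m A' | ε

L → id id becomes L → id id L'
L → L ; L becomes L' → ; L L'
L → L L becomes L' → L L'
Add L' → ε

Resulting grammar:
L → id id L'
L' → ; L L'
L' → L L'
L' → ε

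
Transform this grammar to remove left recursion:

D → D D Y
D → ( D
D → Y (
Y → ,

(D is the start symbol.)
D is directly left-recursive. The standard transformation for
  A → A α₁ | ... | A α_m | β₁ | ... | β_n
is
  A  → β₁ A' | ... | β_n A'
  A' → α₁ A' | ... | α_m A' | ε

D → ( D becomes D → ( D D'
D → Y ( becomes D → Y ( D'
D → D D Y becomes D' → D Y D'
Add D' → ε

Productions for other non-terminals are unchanged:
  Y → ,

Resulting grammar:
D → ( D D'
D → Y ( D'
D' → D Y D'
D' → ε
Y → ,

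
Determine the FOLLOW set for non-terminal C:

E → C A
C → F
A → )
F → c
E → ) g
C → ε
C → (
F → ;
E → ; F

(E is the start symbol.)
To compute FOLLOW(C), find every occurrence of C on a right-hand side N → α C β: add FIRST(β) \ {ε}, and if β is empty or nullable also add FOLLOW(N). Iterate to a fixed point.

In E → C A: C is followed by A, add FIRST(A) \ {ε} = { ')' }

Taking the union: FOLLOW(C) = { ')' }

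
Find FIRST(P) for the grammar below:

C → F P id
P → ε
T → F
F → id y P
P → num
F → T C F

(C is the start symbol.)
From P → ε:
  - ε-production, so ε ∈ FIRST(P)
From P → num:
  - num is a terminal: add 'num' and stop

Collecting: FIRST(P) = { 'num', ε }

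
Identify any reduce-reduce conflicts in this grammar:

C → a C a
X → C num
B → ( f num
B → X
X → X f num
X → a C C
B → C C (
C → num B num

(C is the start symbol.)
Augment with C' → C and build the canonical LR(0) collection (I0 = CLOSURE({[C' → . C]}), then GOTO on every symbol after a dot until no new states appear). It has 22 states:
  I0: { [C → . a C a], [C → . num B num], [C' → . C] }  — shift
  I1: { [C' → C .] }  — accept
  I2: { [C → . a C a], [C → . num B num], [C → a . C a] }  — shift
  I3: { [B → . ( f num], [B → . C C (], [B → . X], [C → . a C a], [C → . num B num], [C → num . B num], [X → . C num], [X → . X f num], [X → . a C C] }  — shift
  I4: { [B → ( . f num] }  — shift
  I5: { [C → num B . num] }  — shift
  I6: { [B → C . C (], [C → . a C a], [C → . num B num], [X → C . num] }  — shift
  I7: { [B → X .], [X → X . f num] }  — shift, reduce
  I8: { [C → . a C a], [C → . num B num], [C → a . C a], [X → a . C C] }  — shift
  I9: { [C → . a C a], [C → . num B num], [C → a C . a], [X → a C . C] }  — shift
  I10: { [X → a C C .] }  — reduce
  I11: { [C → . a C a], [C → . num B num], [C → a . C a], [C → a C a .] }  — shift, reduce
  I12: { [C → a C . a] }  — shift
  I13: { [C → a C a .] }  — reduce
  I14: { [X → X f . num] }  — shift
  I15: { [X → X f num .] }  — reduce
  I16: { [B → C C . (] }  — shift
  I17: { [B → . ( f num], [B → . C C (], [B → . X], [C → . a C a], [C → . num B num], [C → num . B num], [X → . C num], [X → . X f num], [X → . a C C], [X → C num .] }  — shift, reduce
  I18: { [B → C C ( .] }  — reduce
  I19: { [C → num B num .] }  — reduce
  I20: { [B → ( f . num] }  — shift
  I21: { [B → ( f num .] }  — reduce

No state contains more than one complete item.

Answer: No reduce-reduce conflicts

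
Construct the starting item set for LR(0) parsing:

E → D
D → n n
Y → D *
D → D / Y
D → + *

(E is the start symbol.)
First, augment the grammar with E' → E
I₀ = CLOSURE({ [E' → . E] }):
  [E' → . E] has the dot before E: add [E → . D]
  [E → . D] has the dot before D: add [D → . n n], [D → . D / Y], [D → . + *]
No further items can be added.

I₀ = { [D → . + *], [D → . D / Y], [D → . n n], [E → . D], [E' → . E] }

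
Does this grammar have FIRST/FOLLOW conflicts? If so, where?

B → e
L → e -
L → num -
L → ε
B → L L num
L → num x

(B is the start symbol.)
Yes. L → e '-' with FOLLOW(L) on { 'e' }; L → num '-' with FOLLOW(L) on { 'num' }; L → num x with FOLLOW(L) on { 'num' }

A FIRST/FOLLOW conflict occurs when a non-terminal N has a nullable alternative N → β (β ⇒* ε) and another alternative N → α with FIRST(α) ∩ FOLLOW(N) ≠ ∅: on such a lookahead the parser cannot decide between expanding α and letting N vanish via β.

Nullable non-terminals: L.

L: nullable alternative(s) L → ε; FOLLOW(L) = { 'e', 'num' }
  L → e -: FIRST \ {ε} = { 'e' } — overlaps FOLLOW(L) on { 'e' }: CONFLICT
  L → num -: FIRST \ {ε} = { 'num' } — overlaps FOLLOW(L) on { 'num' }: CONFLICT
  L → ε: FIRST \ {ε} = { } — this is the only nullable alternative, skip
  L → num x: FIRST \ {ε} = { 'num' } — overlaps FOLLOW(L) on { 'num' }: CONFLICT

B has no nullable alternative, so no FIRST/FOLLOW check is needed there.

So the grammar has 3 FIRST/FOLLOW conflicts (marked CONFLICT above).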